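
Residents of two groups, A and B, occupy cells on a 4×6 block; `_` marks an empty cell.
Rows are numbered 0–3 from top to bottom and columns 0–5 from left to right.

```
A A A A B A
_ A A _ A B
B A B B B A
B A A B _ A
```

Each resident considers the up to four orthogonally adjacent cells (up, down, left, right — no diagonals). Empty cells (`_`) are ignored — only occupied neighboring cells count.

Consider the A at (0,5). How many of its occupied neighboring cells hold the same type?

Occupied neighbors of (0,5): (1,5)=B, (0,4)=B.
Same type (A): 0 of 2.

0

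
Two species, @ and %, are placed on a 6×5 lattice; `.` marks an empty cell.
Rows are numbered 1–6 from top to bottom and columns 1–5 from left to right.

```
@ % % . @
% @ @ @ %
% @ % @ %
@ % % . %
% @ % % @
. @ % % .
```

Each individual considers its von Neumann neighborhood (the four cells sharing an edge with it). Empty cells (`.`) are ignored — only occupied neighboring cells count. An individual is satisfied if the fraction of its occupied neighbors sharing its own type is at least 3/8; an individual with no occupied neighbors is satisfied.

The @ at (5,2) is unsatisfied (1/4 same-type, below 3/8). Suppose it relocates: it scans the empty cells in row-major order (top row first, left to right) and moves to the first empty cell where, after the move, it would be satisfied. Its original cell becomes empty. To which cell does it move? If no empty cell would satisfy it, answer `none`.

(1,4)

Vacating (5,2). Empty cells in order:
  (1,4): 2/3 same-type → satisfied — stop here.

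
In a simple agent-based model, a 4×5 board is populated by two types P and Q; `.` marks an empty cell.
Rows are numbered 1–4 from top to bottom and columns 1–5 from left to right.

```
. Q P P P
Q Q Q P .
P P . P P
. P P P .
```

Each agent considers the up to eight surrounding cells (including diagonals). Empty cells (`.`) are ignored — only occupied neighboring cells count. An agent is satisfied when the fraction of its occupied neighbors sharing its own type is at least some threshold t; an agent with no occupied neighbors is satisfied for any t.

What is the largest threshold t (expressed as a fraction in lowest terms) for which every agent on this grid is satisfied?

(1,2)Q 3/4
(1,3)P 2/5
(1,4)P 3/4
(1,5)P 2/2
(2,1)Q 2/4
(2,2)Q 3/6
(2,3)Q 2/7
(2,4)P 5/6
(3,1)P 2/4
(3,2)P 3/6
(3,4)P 4/5
(3,5)P 3/3
(4,2)P 3/3
(4,3)P 4/4
(4,4)P 3/3
The smallest same-type fraction is 2/7 at (2,3), which reduces to 2/7. Any threshold above that leaves this agent unsatisfied.

2/7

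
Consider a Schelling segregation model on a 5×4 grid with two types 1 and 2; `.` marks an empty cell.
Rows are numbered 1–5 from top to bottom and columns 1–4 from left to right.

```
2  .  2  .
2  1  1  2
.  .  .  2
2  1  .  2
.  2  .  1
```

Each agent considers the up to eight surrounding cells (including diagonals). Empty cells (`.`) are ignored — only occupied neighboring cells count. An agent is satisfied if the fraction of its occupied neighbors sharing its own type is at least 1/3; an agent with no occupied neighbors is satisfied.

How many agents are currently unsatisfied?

4

Row 1: (1,1)2 1/2 ✓ · (1,3)2 1/3 ✓
Row 2: (2,1)2 1/2 ✓ · (2,2)1 1/4 ✗ · (2,3)1 1/4 ✗ · (2,4)2 2/3 ✓
Row 3: (3,4)2 2/3 ✓
Row 4: (4,1)2 1/2 ✓ · (4,2)1 0/2 ✗ · (4,4)2 1/2 ✓
Row 5: (5,2)2 1/2 ✓ · (5,4)1 0/1 ✗
Unsatisfied: (2,2), (2,3), (4,2), (5,4) — 4 in total.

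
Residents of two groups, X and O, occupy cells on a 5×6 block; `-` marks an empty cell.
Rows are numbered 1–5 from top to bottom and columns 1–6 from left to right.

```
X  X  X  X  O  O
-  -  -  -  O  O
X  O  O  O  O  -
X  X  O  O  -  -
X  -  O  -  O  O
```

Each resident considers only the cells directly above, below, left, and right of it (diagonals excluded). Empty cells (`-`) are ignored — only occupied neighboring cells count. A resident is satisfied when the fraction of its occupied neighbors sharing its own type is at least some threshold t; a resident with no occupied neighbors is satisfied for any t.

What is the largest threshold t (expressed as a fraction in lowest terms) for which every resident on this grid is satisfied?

1/3

Row 1: (1,1)X 1/1 · (1,2)X 2/2 · (1,3)X 2/2 · (1,4)X 1/2 · (1,5)O 2/3 · (1,6)O 2/2
Row 2: (2,5)O 3/3 · (2,6)O 2/2
Row 3: (3,1)X 1/2 · (3,2)O 1/3 · (3,3)O 3/3 · (3,4)O 3/3 · (3,5)O 2/2
Row 4: (4,1)X 3/3 · (4,2)X 1/3 · (4,3)O 3/4 · (4,4)O 2/2
Row 5: (5,1)X 1/1 · (5,3)O 1/1 · (5,5)O 1/1 · (5,6)O 1/1
The smallest same-type fraction is 1/3 at (3,2), which reduces to 1/3. Any threshold above that leaves this resident unsatisfied.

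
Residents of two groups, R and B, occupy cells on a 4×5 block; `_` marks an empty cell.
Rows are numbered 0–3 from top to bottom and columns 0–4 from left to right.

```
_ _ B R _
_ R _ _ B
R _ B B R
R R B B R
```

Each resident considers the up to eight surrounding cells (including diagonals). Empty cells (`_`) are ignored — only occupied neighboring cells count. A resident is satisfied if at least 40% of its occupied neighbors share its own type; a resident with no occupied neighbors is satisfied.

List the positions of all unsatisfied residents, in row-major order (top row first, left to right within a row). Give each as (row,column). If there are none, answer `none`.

(0,2), (0,3), (1,1), (1,4), (2,4), (3,4)

Row 0: (0,2)B 0/2 ✗ · (0,3)R 0/2 ✗
Row 1: (1,1)R 1/3 ✗ · (1,4)B 1/3 ✗
Row 2: (2,0)R 3/3 ✓ · (2,2)B 3/5 ✓ · (2,3)B 4/6 ✓ · (2,4)R 1/4 ✗
Row 3: (3,0)R 2/2 ✓ · (3,1)R 2/4 ✓ · (3,2)B 3/4 ✓ · (3,3)B 3/5 ✓ · (3,4)R 1/3 ✗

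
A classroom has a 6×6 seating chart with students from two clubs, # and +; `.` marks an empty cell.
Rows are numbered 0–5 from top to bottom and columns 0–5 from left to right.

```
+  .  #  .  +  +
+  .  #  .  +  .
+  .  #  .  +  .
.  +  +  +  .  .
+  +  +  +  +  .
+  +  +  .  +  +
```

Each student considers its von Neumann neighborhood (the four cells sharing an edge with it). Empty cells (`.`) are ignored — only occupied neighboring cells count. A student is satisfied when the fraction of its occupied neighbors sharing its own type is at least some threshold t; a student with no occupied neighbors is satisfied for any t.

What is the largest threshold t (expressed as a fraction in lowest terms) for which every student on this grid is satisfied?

Row 0: (0,0)+ 1/1 · (0,2)# 1/1 · (0,4)+ 2/2 · (0,5)+ 1/1
Row 1: (1,0)+ 2/2 · (1,2)# 2/2 · (1,4)+ 2/2
Row 2: (2,0)+ 1/1 · (2,2)# 1/2 · (2,4)+ 1/1
Row 3: (3,1)+ 2/2 · (3,2)+ 3/4 · (3,3)+ 2/2
Row 4: (4,0)+ 2/2 · (4,1)+ 4/4 · (4,2)+ 4/4 · (4,3)+ 3/3 · (4,4)+ 2/2
Row 5: (5,0)+ 2/2 · (5,1)+ 3/3 · (5,2)+ 2/2 · (5,4)+ 2/2 · (5,5)+ 1/1
The smallest same-type fraction is 1/2 at (2,2), which reduces to 1/2. Any threshold above that leaves this student unsatisfied.

1/2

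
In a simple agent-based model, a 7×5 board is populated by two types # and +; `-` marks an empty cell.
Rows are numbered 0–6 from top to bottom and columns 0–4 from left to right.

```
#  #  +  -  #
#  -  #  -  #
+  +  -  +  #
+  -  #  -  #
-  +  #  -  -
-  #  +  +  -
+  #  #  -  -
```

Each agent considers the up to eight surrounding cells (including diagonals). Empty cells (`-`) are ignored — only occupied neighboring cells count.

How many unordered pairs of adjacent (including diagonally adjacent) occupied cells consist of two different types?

Scan each occupied cell's neighbors to the right and below (and the two forward diagonals) so each pair is counted once.
From row 0: 2 unlike of 7 pairs (running 2/7).
From row 1: 5 unlike of 6 pairs (running 7/13).
From row 2: 4 unlike of 8 pairs (running 11/21).
From row 3: 1 unlike of 3 pairs (running 12/24).
From row 4: 4 unlike of 6 pairs (running 16/30).
From row 5: 5 unlike of 8 pairs (running 21/38).
From row 6: 1 unlike of 2 pairs (running 22/40).
Total adjacent occupied pairs: 40; unlike-type pairs: 22.

22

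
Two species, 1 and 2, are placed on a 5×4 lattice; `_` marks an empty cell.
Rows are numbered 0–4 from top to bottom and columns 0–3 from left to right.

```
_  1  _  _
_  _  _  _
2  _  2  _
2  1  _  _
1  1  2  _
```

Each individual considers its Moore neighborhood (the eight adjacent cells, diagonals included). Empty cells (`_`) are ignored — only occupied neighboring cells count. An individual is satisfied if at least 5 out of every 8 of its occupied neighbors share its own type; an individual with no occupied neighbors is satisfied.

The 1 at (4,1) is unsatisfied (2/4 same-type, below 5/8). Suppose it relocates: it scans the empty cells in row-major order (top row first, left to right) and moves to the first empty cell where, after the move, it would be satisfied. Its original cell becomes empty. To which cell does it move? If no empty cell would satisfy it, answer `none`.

Vacating (4,1). Empty cells in order:
  (0,0): 1/1 same-type → satisfied — stop here.

(0,0)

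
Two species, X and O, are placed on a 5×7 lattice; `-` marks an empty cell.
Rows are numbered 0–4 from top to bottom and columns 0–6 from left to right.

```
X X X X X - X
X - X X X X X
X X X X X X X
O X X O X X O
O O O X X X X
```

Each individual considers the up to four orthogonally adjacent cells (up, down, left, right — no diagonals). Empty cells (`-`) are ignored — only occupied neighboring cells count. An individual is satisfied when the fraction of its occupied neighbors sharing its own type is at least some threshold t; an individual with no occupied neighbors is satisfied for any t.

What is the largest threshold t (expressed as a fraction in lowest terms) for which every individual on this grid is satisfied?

(0,0)X 2/2
(0,1)X 2/2
(0,2)X 3/3
(0,3)X 3/3
(0,4)X 2/2
(0,6)X 1/1
(1,0)X 2/2
(1,2)X 3/3
(1,3)X 4/4
(1,4)X 4/4
(1,5)X 3/3
(1,6)X 3/3
(2,0)X 2/3
(2,1)X 3/3
(2,2)X 4/4
(2,3)X 3/4
(2,4)X 4/4
(2,5)X 4/4
(2,6)X 2/3
(3,0)O 1/3
(3,1)X 2/4
(3,2)X 2/4
(3,3)O 0/4
(3,4)X 3/4
(3,5)X 3/4
(3,6)O 0/3
(4,0)O 2/2
(4,1)O 2/3
(4,2)O 1/3
(4,3)X 1/3
(4,4)X 3/3
(4,5)X 3/3
(4,6)X 1/2
The smallest same-type fraction is 0/4 at (3,3), which reduces to 0/1. Any threshold above that leaves this individual unsatisfied.

0/1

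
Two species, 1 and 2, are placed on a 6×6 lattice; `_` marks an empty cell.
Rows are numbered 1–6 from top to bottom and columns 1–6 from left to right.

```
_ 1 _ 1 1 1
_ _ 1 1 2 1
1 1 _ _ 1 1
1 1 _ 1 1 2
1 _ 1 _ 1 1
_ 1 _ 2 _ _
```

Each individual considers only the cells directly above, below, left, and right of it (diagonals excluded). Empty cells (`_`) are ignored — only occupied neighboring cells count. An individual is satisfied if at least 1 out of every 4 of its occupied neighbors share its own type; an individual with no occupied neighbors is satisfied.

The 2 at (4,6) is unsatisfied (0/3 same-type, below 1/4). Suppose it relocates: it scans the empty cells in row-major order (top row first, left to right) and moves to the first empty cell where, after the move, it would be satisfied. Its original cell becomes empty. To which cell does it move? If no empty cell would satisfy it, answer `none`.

Vacating (4,6). Empty cells in order:
  (1,1): 0/1 same-type → still unsatisfied.
  (1,3): 0/3 same-type → still unsatisfied.
  (2,1): 0/1 same-type → still unsatisfied.
  (2,2): 0/3 same-type → still unsatisfied.
  (3,3): 0/2 same-type → still unsatisfied.
  (3,4): 0/3 same-type → still unsatisfied.
  (4,3): 0/3 same-type → still unsatisfied.
  (5,2): 0/4 same-type → still unsatisfied.
  (5,4): 1/4 same-type → satisfied — stop here.

(5,4)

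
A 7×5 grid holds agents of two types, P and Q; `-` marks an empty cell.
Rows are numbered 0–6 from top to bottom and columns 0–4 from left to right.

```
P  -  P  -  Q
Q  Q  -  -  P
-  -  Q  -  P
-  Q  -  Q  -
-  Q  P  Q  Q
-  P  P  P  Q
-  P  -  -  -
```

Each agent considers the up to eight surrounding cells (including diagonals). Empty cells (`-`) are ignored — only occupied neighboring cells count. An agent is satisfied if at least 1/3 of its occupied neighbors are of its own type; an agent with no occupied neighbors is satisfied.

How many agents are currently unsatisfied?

Row 0: (0,0)P 0/2 unhappy · (0,2)P 0/1 unhappy · (0,4)Q 0/1 unhappy
Row 1: (1,0)Q 1/2 ok · (1,1)Q 2/4 ok · (1,4)P 1/2 ok
Row 2: (2,2)Q 3/3 ok · (2,4)P 1/2 ok
Row 3: (3,1)Q 2/3 ok · (3,3)Q 3/5 ok
Row 4: (4,1)Q 1/4 unhappy · (4,2)P 3/7 ok · (4,3)Q 3/6 ok · (4,4)Q 3/4 ok
Row 5: (5,1)P 3/4 ok · (5,2)P 4/6 ok · (5,3)P 2/5 ok · (5,4)Q 2/3 ok
Row 6: (6,1)P 2/2 ok
Unsatisfied: (0,0), (0,2), (0,4), (4,1) — 4 in total.

4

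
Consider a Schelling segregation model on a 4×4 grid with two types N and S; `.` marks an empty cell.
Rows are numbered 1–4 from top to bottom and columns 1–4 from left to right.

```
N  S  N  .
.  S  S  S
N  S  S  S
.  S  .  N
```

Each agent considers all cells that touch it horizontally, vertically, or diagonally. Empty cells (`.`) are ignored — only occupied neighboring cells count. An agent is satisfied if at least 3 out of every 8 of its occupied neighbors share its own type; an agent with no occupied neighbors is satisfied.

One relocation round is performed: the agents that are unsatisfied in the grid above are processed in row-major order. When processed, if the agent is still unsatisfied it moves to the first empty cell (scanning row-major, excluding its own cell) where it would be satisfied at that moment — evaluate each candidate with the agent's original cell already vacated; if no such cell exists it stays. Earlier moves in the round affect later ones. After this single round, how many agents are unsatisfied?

Initially unsatisfied (in order): (1,1), (1,3), (3,1), (4,4).
  (1,1): no empty cell satisfies it; stays.
  (1,3) → (2,1).
  (3,1): no empty cell satisfies it; stays.
  (4,4): no empty cell satisfies it; stays.
Resulting grid:
N S . .
N S S S
N S S S
. S . N
Unsatisfied now: (1,1), (3,1), (4,4).

3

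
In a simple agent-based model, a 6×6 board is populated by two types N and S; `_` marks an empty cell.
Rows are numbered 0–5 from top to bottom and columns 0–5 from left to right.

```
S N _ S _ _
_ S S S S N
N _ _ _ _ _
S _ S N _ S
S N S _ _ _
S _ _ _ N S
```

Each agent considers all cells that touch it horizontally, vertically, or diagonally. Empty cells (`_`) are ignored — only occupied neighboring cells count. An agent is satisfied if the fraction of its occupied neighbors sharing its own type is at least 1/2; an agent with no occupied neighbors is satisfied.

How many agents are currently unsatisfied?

10

Row 0: (0,0)S 1/2 ✓ · (0,1)N 0/3 ✗ · (0,3)S 3/3 ✓
Row 1: (1,1)S 2/4 ✓ · (1,2)S 3/4 ✓ · (1,3)S 3/3 ✓ · (1,4)S 2/3 ✓ · (1,5)N 0/1 ✗
Row 2: (2,0)N 0/2 ✗
Row 3: (3,0)S 1/3 ✗ · (3,2)S 1/3 ✗ · (3,3)N 0/2 ✗ · (3,5)S 0/0 ✓
Row 4: (4,0)S 2/3 ✓ · (4,1)N 0/5 ✗ · (4,2)S 1/3 ✗
Row 5: (5,0)S 1/2 ✓ · (5,4)N 0/1 ✗ · (5,5)S 0/1 ✗
Unsatisfied: (0,1), (1,5), (2,0), (3,0), (3,2), (3,3), (4,1), (4,2), (5,4), (5,5) — 10 in total.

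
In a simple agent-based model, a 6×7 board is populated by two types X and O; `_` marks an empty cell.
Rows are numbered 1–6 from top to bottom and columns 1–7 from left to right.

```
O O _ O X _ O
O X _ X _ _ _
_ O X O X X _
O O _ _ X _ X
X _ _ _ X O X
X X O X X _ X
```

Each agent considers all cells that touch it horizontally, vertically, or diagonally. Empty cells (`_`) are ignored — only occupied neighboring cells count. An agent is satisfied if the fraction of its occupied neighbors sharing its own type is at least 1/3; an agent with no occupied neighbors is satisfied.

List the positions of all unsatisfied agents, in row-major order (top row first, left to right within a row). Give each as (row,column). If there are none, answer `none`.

(1,1)O 2/3 ok
(1,2)O 2/3 ok
(1,4)O 0/2 unhappy
(1,5)X 1/2 ok
(1,7)O 0/0 ok
(2,1)O 3/4 ok
(2,2)X 1/5 unhappy
(2,4)X 3/5 ok
(3,2)O 3/5 ok
(3,3)X 2/5 ok
(3,4)O 0/4 unhappy
(3,5)X 3/4 ok
(3,6)X 3/3 ok
(4,1)O 2/3 ok
(4,2)O 2/4 ok
(4,5)X 3/5 ok
(4,7)X 2/3 ok
(5,1)X 2/4 ok
(5,5)X 3/4 ok
(5,6)O 0/6 unhappy
(5,7)X 2/3 ok
(6,1)X 2/2 ok
(6,2)X 2/3 ok
(6,3)O 0/2 unhappy
(6,4)X 2/3 ok
(6,5)X 2/3 ok
(6,7)X 1/2 ok

(1,4), (2,2), (3,4), (5,6), (6,3)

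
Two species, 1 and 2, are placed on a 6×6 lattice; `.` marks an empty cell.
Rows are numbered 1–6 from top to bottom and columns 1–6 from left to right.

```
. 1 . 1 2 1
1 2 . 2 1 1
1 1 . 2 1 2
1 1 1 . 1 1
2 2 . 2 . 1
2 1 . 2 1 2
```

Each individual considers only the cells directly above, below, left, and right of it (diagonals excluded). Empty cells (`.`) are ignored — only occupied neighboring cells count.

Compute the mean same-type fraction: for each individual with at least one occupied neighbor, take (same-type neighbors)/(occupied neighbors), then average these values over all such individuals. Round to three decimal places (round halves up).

0.455

Row 1: (1,2)1 0/1 · (1,4)1 0/2 · (1,5)2 0/3 · (1,6)1 1/2
Row 2: (2,1)1 1/2 · (2,2)2 0/3 · (2,4)2 1/3 · (2,5)1 2/4 · (2,6)1 2/3
Row 3: (3,1)1 3/3 · (3,2)1 2/3 · (3,4)2 1/2 · (3,5)1 2/4 · (3,6)2 0/3
Row 4: (4,1)1 2/3 · (4,2)1 3/4 · (4,3)1 1/1 · (4,5)1 2/2 · (4,6)1 2/3
Row 5: (5,1)2 2/3 · (5,2)2 1/3 · (5,4)2 1/1 · (5,6)1 1/2
Row 6: (6,1)2 1/2 · (6,2)1 0/2 · (6,4)2 1/2 · (6,5)1 0/2 · (6,6)2 0/2
Sum over 28 individuals: 0/1 + 0/2 + 0/3 + 1/2 + 1/2 + 0/3 + 1/3 + 2/4 + 2/3 + 3/3 + 2/3 + 1/2 + 2/4 + 0/3 + 2/3 + 3/4 + 1/1 + 2/2 + 2/3 + 2/3 + 1/3 + 1/1 + 1/2 + 1/2 + 0/2 + 1/2 + 0/2 + 0/2 = 51/4; mean = 51/4 ÷ 28 = 51/112 = 0.455357… → 0.455.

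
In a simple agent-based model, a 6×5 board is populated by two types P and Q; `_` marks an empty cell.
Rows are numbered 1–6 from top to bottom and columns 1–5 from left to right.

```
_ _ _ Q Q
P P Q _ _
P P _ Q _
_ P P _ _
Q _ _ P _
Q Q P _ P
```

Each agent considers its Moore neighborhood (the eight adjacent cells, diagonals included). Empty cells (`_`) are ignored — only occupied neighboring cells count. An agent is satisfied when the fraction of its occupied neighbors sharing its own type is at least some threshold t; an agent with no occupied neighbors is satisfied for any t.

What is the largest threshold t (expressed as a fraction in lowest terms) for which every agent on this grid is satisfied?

1/2

(1,4)Q 2/2
(1,5)Q 1/1
(2,1)P 3/3
(2,2)P 3/4
(2,3)Q 2/4
(3,1)P 4/4
(3,2)P 5/6
(3,4)Q 1/2
(4,2)P 3/4
(4,3)P 3/4
(5,1)Q 2/3
(5,4)P 3/3
(6,1)Q 2/2
(6,2)Q 2/3
(6,3)P 1/2
(6,5)P 1/1
The smallest same-type fraction is 2/4 at (2,3), which reduces to 1/2. Any threshold above that leaves this agent unsatisfied.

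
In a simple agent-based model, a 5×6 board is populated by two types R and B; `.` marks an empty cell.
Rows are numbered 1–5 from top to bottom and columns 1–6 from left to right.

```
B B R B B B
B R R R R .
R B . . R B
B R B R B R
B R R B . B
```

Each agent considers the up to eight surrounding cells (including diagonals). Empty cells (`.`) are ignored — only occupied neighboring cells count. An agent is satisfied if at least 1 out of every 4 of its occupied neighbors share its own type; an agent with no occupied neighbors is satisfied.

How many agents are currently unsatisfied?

Row 1: (1,1)B 2/3 ✓ · (1,2)B 2/5 ✓ · (1,3)R 3/5 ✓ · (1,4)B 1/5 ✗ · (1,5)B 2/4 ✓ · (1,6)B 1/2 ✓
Row 2: (2,1)B 3/5 ✓ · (2,2)R 3/7 ✓ · (2,3)R 3/6 ✓ · (2,4)R 4/6 ✓ · (2,5)R 2/6 ✓
Row 3: (3,1)R 2/5 ✓ · (3,2)B 3/7 ✓ · (3,5)R 4/6 ✓ · (3,6)B 1/4 ✓
Row 4: (4,1)B 2/5 ✓ · (4,2)R 3/7 ✓ · (4,3)B 2/6 ✓ · (4,4)R 2/5 ✓ · (4,5)B 3/6 ✓ · (4,6)R 1/4 ✓
Row 5: (5,1)B 1/3 ✓ · (5,2)R 2/5 ✓ · (5,3)R 3/5 ✓ · (5,4)B 2/4 ✓ · (5,6)B 1/2 ✓
Unsatisfied: (1,4) — 1 in total.

1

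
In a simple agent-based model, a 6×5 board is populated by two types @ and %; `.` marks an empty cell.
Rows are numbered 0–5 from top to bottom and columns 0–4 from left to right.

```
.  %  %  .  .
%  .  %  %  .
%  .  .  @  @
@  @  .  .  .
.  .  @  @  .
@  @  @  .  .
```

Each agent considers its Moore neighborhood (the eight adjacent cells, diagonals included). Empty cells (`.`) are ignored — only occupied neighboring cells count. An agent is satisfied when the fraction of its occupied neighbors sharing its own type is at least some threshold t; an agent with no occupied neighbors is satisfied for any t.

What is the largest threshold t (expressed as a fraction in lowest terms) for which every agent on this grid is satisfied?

1/3

(0,1)% 3/3
(0,2)% 3/3
(1,0)% 2/2
(1,2)% 3/4
(1,3)% 2/4
(2,0)% 1/3
(2,3)@ 1/3
(2,4)@ 1/2
(3,0)@ 1/2
(3,1)@ 2/3
(4,2)@ 4/4
(4,3)@ 2/2
(5,0)@ 1/1
(5,1)@ 3/3
(5,2)@ 3/3
The smallest same-type fraction is 1/3 at (2,0), which reduces to 1/3. Any threshold above that leaves this agent unsatisfied.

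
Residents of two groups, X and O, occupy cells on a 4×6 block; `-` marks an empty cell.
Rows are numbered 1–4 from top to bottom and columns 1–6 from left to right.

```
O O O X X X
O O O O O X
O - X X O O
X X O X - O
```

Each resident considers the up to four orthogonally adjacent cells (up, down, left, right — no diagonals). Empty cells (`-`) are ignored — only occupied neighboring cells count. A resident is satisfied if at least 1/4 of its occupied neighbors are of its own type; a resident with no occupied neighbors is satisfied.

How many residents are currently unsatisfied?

(1,1)O 2/2 satisfied
(1,2)O 3/3 satisfied
(1,3)O 2/3 satisfied
(1,4)X 1/3 satisfied
(1,5)X 2/3 satisfied
(1,6)X 2/2 satisfied
(2,1)O 3/3 satisfied
(2,2)O 3/3 satisfied
(2,3)O 3/4 satisfied
(2,4)O 2/4 satisfied
(2,5)O 2/4 satisfied
(2,6)X 1/3 satisfied
(3,1)O 1/2 satisfied
(3,3)X 1/3 satisfied
(3,4)X 2/4 satisfied
(3,5)O 2/3 satisfied
(3,6)O 2/3 satisfied
(4,1)X 1/2 satisfied
(4,2)X 1/2 satisfied
(4,3)O 0/3 not
(4,4)X 1/2 satisfied
(4,6)O 1/1 satisfied
Unsatisfied: (4,3) — 1 in total.

1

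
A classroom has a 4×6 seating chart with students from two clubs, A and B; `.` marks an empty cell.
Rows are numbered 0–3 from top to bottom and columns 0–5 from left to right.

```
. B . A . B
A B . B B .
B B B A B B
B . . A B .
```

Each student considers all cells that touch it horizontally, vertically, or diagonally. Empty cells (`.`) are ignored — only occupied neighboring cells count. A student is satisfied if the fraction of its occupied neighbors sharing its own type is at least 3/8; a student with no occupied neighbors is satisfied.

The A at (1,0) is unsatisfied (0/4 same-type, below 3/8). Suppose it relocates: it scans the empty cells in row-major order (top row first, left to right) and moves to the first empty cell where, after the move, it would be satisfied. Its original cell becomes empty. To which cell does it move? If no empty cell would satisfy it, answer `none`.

(3,2)

Vacating (1,0). Empty cells in order:
  (0,0): 0/2 same-type → still unsatisfied.
  (0,2): 1/4 same-type → still unsatisfied.
  (0,4): 1/4 same-type → still unsatisfied.
  (1,2): 2/7 same-type → still unsatisfied.
  (1,5): 0/4 same-type → still unsatisfied.
  (3,1): 0/4 same-type → still unsatisfied.
  (3,2): 2/4 same-type → satisfied — stop here.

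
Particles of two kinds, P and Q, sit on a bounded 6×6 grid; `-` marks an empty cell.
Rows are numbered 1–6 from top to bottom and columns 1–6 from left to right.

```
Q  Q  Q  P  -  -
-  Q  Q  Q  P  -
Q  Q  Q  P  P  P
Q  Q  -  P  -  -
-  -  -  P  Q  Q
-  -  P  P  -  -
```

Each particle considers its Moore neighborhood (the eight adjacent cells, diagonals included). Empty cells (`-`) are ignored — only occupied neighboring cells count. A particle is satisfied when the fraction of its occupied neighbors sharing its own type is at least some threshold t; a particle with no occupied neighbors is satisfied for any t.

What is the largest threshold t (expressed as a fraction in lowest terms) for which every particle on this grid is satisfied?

Row 1: (1,1)Q 2/2 · (1,2)Q 4/4 · (1,3)Q 4/5 · (1,4)P 1/4
Row 2: (2,2)Q 7/7 · (2,3)Q 6/8 · (2,4)Q 3/7 · (2,5)P 4/5
Row 3: (3,1)Q 4/4 · (3,2)Q 6/6 · (3,3)Q 5/7 · (3,4)P 3/6 · (3,5)P 4/5 · (3,6)P 2/2
Row 4: (4,1)Q 3/3 · (4,2)Q 4/4 · (4,4)P 3/5
Row 5: (5,4)P 3/4 · (5,5)Q 1/4 · (5,6)Q 1/1
Row 6: (6,3)P 2/2 · (6,4)P 2/3
The smallest same-type fraction is 1/4 at (1,4), which reduces to 1/4. Any threshold above that leaves this particle unsatisfied.

1/4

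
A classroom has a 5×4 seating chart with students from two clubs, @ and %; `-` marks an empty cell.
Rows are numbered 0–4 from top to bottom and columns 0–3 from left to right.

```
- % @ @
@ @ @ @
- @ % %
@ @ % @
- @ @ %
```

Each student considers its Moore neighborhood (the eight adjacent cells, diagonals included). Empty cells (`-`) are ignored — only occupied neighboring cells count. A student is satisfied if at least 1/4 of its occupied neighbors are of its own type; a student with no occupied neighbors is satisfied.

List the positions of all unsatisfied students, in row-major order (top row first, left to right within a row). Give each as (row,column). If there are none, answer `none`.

Row 0: (0,1)% 0/4 not · (0,2)@ 4/5 satisfied · (0,3)@ 3/3 satisfied
Row 1: (1,0)@ 2/3 satisfied · (1,1)@ 4/6 satisfied · (1,2)@ 5/8 satisfied · (1,3)@ 3/5 satisfied
Row 2: (2,1)@ 5/7 satisfied · (2,2)% 2/8 satisfied · (2,3)% 2/5 satisfied
Row 3: (3,0)@ 3/3 satisfied · (3,1)@ 4/6 satisfied · (3,2)% 3/8 satisfied · (3,3)@ 1/5 not
Row 4: (4,1)@ 3/4 satisfied · (4,2)@ 3/5 satisfied · (4,3)% 1/3 satisfied

(0,1), (3,3)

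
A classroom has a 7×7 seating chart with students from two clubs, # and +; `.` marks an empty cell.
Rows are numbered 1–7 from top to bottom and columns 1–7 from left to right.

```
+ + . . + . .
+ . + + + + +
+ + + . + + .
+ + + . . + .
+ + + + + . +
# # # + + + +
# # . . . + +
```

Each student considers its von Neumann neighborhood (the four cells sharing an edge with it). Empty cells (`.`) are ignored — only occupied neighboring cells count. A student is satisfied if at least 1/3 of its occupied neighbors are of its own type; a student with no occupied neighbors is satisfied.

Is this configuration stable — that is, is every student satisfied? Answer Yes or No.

(1,1)+ 2/2 ok
(1,2)+ 1/1 ok
(1,5)+ 1/1 ok
(2,1)+ 2/2 ok
(2,3)+ 2/2 ok
(2,4)+ 2/2 ok
(2,5)+ 4/4 ok
(2,6)+ 3/3 ok
(2,7)+ 1/1 ok
(3,1)+ 3/3 ok
(3,2)+ 3/3 ok
(3,3)+ 3/3 ok
(3,5)+ 2/2 ok
(3,6)+ 3/3 ok
(4,1)+ 3/3 ok
(4,2)+ 4/4 ok
(4,3)+ 3/3 ok
(4,6)+ 1/1 ok
(5,1)+ 2/3 ok
(5,2)+ 3/4 ok
(5,3)+ 3/4 ok
(5,4)+ 3/3 ok
(5,5)+ 2/2 ok
(5,7)+ 1/1 ok
(6,1)# 2/3 ok
(6,2)# 3/4 ok
(6,3)# 1/3 ok
(6,4)+ 2/3 ok
(6,5)+ 3/3 ok
(6,6)+ 3/3 ok
(6,7)+ 3/3 ok
(7,1)# 2/2 ok
(7,2)# 2/2 ok
(7,6)+ 2/2 ok
(7,7)+ 2/2 ok
All meet the threshold, so the configuration is stable.

Yes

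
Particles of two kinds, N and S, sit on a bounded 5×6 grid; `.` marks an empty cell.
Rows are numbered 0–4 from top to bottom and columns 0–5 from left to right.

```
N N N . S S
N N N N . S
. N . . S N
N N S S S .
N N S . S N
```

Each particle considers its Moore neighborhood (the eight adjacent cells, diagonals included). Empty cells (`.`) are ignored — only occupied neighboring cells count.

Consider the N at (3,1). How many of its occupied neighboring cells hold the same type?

4

Occupied neighbors of (3,1): (2,1)=N, (3,0)=N, (3,2)=S, (4,0)=N, (4,1)=N, (4,2)=S.
Same type (N): 4 of 6.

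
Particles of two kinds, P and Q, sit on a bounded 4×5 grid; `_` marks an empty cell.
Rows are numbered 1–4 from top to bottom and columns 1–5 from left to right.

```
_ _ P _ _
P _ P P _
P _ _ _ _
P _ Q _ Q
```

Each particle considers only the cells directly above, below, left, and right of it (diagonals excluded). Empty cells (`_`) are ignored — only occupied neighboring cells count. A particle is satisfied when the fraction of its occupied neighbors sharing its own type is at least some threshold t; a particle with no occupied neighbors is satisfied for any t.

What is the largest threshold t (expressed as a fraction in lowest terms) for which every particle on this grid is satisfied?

(1,3)P 1/1
(2,1)P 1/1
(2,3)P 2/2
(2,4)P 1/1
(3,1)P 2/2
(4,1)P 1/1
(4,3)Q — no occupied neighbors
(4,5)Q — no occupied neighbors
The smallest same-type fraction is 1/1 at (1,3), which reduces to 1/1. Any threshold above that leaves this particle unsatisfied.

1/1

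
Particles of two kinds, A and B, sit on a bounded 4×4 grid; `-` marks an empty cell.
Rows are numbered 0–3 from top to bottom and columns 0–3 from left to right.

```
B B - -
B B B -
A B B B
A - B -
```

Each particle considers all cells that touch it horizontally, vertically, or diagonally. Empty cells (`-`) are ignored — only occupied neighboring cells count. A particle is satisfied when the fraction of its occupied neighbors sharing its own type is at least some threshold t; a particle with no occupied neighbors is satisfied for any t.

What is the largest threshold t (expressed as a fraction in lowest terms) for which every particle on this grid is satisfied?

1/4

(0,0)B 3/3
(0,1)B 4/4
(1,0)B 4/5
(1,1)B 6/7
(1,2)B 5/5
(2,0)A 1/4
(2,1)B 5/7
(2,2)B 5/5
(2,3)B 3/3
(3,0)A 1/2
(3,2)B 3/3
The smallest same-type fraction is 1/4 at (2,0), which reduces to 1/4. Any threshold above that leaves this particle unsatisfied.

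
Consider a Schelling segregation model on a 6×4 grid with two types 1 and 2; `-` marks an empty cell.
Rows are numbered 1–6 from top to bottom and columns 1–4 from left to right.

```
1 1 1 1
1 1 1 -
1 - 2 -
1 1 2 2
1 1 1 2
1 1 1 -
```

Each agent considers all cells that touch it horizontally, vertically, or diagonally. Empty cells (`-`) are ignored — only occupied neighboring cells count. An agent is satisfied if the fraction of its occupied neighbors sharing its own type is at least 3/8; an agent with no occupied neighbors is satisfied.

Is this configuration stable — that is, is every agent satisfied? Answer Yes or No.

(1,1)1 3/3 ok
(1,2)1 5/5 ok
(1,3)1 4/4 ok
(1,4)1 2/2 ok
(2,1)1 4/4 ok
(2,2)1 6/7 ok
(2,3)1 4/5 ok
(3,1)1 4/4 ok
(3,3)2 2/5 ok
(4,1)1 4/4 ok
(4,2)1 5/7 ok
(4,3)2 3/6 ok
(4,4)2 3/4 ok
(5,1)1 5/5 ok
(5,2)1 7/8 ok
(5,3)1 4/7 ok
(5,4)2 2/4 ok
(6,1)1 3/3 ok
(6,2)1 5/5 ok
(6,3)1 3/4 ok
All meet the threshold, so the configuration is stable.

Yes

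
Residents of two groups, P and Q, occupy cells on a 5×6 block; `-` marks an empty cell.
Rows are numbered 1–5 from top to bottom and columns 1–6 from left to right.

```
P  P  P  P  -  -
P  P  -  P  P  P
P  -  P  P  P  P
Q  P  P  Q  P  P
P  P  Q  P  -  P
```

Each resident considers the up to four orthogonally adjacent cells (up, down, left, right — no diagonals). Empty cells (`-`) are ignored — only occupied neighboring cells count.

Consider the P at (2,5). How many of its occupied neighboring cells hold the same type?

3

Occupied neighbors of (2,5): (3,5)=P, (2,4)=P, (2,6)=P.
Same type (P): 3 of 3.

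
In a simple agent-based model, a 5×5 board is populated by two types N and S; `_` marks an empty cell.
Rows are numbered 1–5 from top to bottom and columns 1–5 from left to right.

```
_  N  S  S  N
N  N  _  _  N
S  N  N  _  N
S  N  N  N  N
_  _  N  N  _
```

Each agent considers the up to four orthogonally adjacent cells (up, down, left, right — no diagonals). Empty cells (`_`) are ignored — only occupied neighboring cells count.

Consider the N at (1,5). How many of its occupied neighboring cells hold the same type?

1

Occupied neighbors of (1,5): (2,5)=N, (1,4)=S.
Same type (N): 1 of 2.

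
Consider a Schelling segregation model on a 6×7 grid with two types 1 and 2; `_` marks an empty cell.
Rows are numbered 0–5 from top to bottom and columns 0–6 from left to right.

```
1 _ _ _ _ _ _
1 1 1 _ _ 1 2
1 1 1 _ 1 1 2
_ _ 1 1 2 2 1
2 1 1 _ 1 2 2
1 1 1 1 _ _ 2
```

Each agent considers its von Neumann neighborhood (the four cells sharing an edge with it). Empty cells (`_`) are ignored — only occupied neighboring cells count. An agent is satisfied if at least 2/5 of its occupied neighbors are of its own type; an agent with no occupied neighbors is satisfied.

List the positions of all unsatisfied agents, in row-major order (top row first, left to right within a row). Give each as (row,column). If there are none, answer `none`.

Row 0: (0,0)1 1/1 ok
Row 1: (1,0)1 3/3 ok · (1,1)1 3/3 ok · (1,2)1 2/2 ok · (1,5)1 1/2 ok · (1,6)2 1/2 ok
Row 2: (2,0)1 2/2 ok · (2,1)1 3/3 ok · (2,2)1 3/3 ok · (2,4)1 1/2 ok · (2,5)1 2/4 ok · (2,6)2 1/3 unhappy
Row 3: (3,2)1 3/3 ok · (3,3)1 1/2 ok · (3,4)2 1/4 unhappy · (3,5)2 2/4 ok · (3,6)1 0/3 unhappy
Row 4: (4,0)2 0/2 unhappy · (4,1)1 2/3 ok · (4,2)1 3/3 ok · (4,4)1 0/2 unhappy · (4,5)2 2/3 ok · (4,6)2 2/3 ok
Row 5: (5,0)1 1/2 ok · (5,1)1 3/3 ok · (5,2)1 3/3 ok · (5,3)1 1/1 ok · (5,6)2 1/1 ok

(2,6), (3,4), (3,6), (4,0), (4,4)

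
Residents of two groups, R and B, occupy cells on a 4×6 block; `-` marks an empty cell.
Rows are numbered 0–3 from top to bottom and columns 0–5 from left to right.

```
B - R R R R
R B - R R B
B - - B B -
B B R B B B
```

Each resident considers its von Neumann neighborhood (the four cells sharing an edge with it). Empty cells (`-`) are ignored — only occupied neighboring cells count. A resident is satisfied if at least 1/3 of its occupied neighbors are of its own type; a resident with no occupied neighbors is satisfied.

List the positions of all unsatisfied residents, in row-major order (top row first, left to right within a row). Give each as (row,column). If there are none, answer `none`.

(0,0), (1,0), (1,1), (1,5), (3,2)

(0,0)B 0/1 unhappy
(0,2)R 1/1 ok
(0,3)R 3/3 ok
(0,4)R 3/3 ok
(0,5)R 1/2 ok
(1,0)R 0/3 unhappy
(1,1)B 0/1 unhappy
(1,3)R 2/3 ok
(1,4)R 2/4 ok
(1,5)B 0/2 unhappy
(2,0)B 1/2 ok
(2,3)B 2/3 ok
(2,4)B 2/3 ok
(3,0)B 2/2 ok
(3,1)B 1/2 ok
(3,2)R 0/2 unhappy
(3,3)B 2/3 ok
(3,4)B 3/3 ok
(3,5)B 1/1 ok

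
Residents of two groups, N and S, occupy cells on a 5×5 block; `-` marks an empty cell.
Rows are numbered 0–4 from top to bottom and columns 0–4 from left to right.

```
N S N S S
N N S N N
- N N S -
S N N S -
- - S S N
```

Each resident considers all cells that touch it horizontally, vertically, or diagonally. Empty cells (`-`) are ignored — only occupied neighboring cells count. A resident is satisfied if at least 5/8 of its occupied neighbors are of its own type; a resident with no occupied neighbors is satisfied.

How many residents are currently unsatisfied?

15

Row 0: (0,0)N 2/3 ok · (0,1)S 1/5 unhappy · (0,2)N 2/5 unhappy · (0,3)S 2/5 unhappy · (0,4)S 1/3 unhappy
Row 1: (1,0)N 3/4 ok · (1,1)N 5/7 ok · (1,2)S 3/8 unhappy · (1,3)N 3/7 unhappy · (1,4)N 1/4 unhappy
Row 2: (2,1)N 5/7 ok · (2,2)N 5/8 ok · (2,3)S 2/6 unhappy
Row 3: (3,0)S 0/2 unhappy · (3,1)N 3/5 unhappy · (3,2)N 3/7 unhappy · (3,3)S 3/6 unhappy
Row 4: (4,2)S 2/4 unhappy · (4,3)S 2/4 unhappy · (4,4)N 0/2 unhappy
Unsatisfied: (0,1), (0,2), (0,3), (0,4), (1,2), (1,3), (1,4), (2,3), (3,0), (3,1), (3,2), (3,3), (4,2), (4,3), (4,4) — 15 in total.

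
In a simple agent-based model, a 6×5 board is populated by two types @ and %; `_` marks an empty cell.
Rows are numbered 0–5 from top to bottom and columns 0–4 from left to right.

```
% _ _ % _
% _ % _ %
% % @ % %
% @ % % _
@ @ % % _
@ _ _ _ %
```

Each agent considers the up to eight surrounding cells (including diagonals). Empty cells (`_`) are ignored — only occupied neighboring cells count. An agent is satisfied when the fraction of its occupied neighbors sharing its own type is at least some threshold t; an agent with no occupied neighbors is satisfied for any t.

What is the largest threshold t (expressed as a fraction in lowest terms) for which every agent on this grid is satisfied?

Row 0: (0,0)% 1/1 · (0,3)% 2/2
Row 1: (1,0)% 3/3 · (1,2)% 3/4 · (1,4)% 3/3
Row 2: (2,0)% 3/4 · (2,1)% 5/7 · (2,2)@ 1/6 · (2,3)% 5/6 · (2,4)% 3/3
Row 3: (3,0)% 2/5 · (3,1)@ 3/8 · (3,2)% 5/8 · (3,3)% 5/6
Row 4: (4,0)@ 3/4 · (4,1)@ 3/6 · (4,2)% 3/5 · (4,3)% 4/4
Row 5: (5,0)@ 2/2 · (5,4)% 1/1
The smallest same-type fraction is 1/6 at (2,2), which reduces to 1/6. Any threshold above that leaves this agent unsatisfied.

1/6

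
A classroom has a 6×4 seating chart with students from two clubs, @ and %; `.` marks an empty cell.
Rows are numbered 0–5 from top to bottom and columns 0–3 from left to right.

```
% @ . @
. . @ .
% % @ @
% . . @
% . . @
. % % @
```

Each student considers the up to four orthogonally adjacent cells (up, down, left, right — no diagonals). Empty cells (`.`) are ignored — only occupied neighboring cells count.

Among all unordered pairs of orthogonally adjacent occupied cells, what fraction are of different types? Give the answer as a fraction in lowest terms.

1/4

Scan each occupied cell's neighbors to the right and below so each pair is counted once.
Row 0: %(0,0)–@(0,1)≠  → 1/1 unlike.
Row 1: @(1,2)–@(2,2)=  → 0/1 unlike.
Row 2: %(2,0)–%(2,1)= %(2,0)–%(3,0)= %(2,1)–@(2,2)≠ @(2,2)–@(2,3)= @(2,3)–@(3,3)=  → 1/5 unlike.
Row 3: %(3,0)–%(4,0)= @(3,3)–@(4,3)=  → 0/2 unlike.
Row 4: @(4,3)–@(5,3)=  → 0/1 unlike.
Row 5: %(5,1)–%(5,2)= %(5,2)–@(5,3)≠  → 1/2 unlike.
Total adjacent occupied pairs: 12; unlike-type pairs: 3.
3/12 reduces to 1/4.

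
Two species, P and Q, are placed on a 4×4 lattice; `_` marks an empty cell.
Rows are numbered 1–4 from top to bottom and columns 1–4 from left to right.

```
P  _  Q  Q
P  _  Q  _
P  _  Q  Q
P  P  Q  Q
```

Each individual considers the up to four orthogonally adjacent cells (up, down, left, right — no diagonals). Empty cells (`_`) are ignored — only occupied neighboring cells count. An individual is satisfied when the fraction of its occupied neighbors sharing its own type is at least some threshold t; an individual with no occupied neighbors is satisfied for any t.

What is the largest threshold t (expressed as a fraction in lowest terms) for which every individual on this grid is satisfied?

1/2

Row 1: (1,1)P 1/1 · (1,3)Q 2/2 · (1,4)Q 1/1
Row 2: (2,1)P 2/2 · (2,3)Q 2/2
Row 3: (3,1)P 2/2 · (3,3)Q 3/3 · (3,4)Q 2/2
Row 4: (4,1)P 2/2 · (4,2)P 1/2 · (4,3)Q 2/3 · (4,4)Q 2/2
The smallest same-type fraction is 1/2 at (4,2), which reduces to 1/2. Any threshold above that leaves this individual unsatisfied.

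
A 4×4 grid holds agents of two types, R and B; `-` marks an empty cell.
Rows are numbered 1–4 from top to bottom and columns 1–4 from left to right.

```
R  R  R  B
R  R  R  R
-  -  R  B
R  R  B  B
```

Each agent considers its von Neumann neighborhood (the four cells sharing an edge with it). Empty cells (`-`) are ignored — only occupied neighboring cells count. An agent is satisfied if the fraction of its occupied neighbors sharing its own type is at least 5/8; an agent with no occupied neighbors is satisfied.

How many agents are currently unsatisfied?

(1,1)R 2/2 satisfied
(1,2)R 3/3 satisfied
(1,3)R 2/3 satisfied
(1,4)B 0/2 not
(2,1)R 2/2 satisfied
(2,2)R 3/3 satisfied
(2,3)R 4/4 satisfied
(2,4)R 1/3 not
(3,3)R 1/3 not
(3,4)B 1/3 not
(4,1)R 1/1 satisfied
(4,2)R 1/2 not
(4,3)B 1/3 not
(4,4)B 2/2 satisfied
Unsatisfied: (1,4), (2,4), (3,3), (3,4), (4,2), (4,3) — 6 in total.

6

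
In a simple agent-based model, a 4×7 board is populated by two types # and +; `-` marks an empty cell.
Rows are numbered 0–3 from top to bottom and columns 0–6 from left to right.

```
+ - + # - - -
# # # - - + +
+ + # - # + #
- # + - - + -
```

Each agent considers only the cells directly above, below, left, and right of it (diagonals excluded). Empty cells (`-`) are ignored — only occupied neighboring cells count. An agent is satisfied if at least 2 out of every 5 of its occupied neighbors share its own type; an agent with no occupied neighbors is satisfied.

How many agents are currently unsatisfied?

10

(0,0)+ 0/1 not
(0,2)+ 0/2 not
(0,3)# 0/1 not
(1,0)# 1/3 not
(1,1)# 2/3 satisfied
(1,2)# 2/3 satisfied
(1,5)+ 2/2 satisfied
(1,6)+ 1/2 satisfied
(2,0)+ 1/2 satisfied
(2,1)+ 1/4 not
(2,2)# 1/3 not
(2,4)# 0/1 not
(2,5)+ 2/4 satisfied
(2,6)# 0/2 not
(3,1)# 0/2 not
(3,2)+ 0/2 not
(3,5)+ 1/1 satisfied
Unsatisfied: (0,0), (0,2), (0,3), (1,0), (2,1), (2,2), (2,4), (2,6), (3,1), (3,2) — 10 in total.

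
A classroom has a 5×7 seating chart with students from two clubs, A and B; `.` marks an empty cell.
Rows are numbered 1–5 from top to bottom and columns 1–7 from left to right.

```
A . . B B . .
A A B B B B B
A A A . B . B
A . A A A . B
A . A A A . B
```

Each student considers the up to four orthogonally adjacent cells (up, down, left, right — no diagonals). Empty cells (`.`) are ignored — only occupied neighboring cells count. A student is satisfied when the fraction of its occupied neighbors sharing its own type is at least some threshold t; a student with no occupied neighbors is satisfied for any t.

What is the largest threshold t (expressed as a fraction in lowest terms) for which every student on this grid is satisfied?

1/3

Row 1: (1,1)A 1/1 · (1,4)B 2/2 · (1,5)B 2/2
Row 2: (2,1)A 3/3 · (2,2)A 2/3 · (2,3)B 1/3 · (2,4)B 3/3 · (2,5)B 4/4 · (2,6)B 2/2 · (2,7)B 2/2
Row 3: (3,1)A 3/3 · (3,2)A 3/3 · (3,3)A 2/3 · (3,5)B 1/2 · (3,7)B 2/2
Row 4: (4,1)A 2/2 · (4,3)A 3/3 · (4,4)A 3/3 · (4,5)A 2/3 · (4,7)B 2/2
Row 5: (5,1)A 1/1 · (5,3)A 2/2 · (5,4)A 3/3 · (5,5)A 2/2 · (5,7)B 1/1
The smallest same-type fraction is 1/3 at (2,3), which reduces to 1/3. Any threshold above that leaves this student unsatisfied.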